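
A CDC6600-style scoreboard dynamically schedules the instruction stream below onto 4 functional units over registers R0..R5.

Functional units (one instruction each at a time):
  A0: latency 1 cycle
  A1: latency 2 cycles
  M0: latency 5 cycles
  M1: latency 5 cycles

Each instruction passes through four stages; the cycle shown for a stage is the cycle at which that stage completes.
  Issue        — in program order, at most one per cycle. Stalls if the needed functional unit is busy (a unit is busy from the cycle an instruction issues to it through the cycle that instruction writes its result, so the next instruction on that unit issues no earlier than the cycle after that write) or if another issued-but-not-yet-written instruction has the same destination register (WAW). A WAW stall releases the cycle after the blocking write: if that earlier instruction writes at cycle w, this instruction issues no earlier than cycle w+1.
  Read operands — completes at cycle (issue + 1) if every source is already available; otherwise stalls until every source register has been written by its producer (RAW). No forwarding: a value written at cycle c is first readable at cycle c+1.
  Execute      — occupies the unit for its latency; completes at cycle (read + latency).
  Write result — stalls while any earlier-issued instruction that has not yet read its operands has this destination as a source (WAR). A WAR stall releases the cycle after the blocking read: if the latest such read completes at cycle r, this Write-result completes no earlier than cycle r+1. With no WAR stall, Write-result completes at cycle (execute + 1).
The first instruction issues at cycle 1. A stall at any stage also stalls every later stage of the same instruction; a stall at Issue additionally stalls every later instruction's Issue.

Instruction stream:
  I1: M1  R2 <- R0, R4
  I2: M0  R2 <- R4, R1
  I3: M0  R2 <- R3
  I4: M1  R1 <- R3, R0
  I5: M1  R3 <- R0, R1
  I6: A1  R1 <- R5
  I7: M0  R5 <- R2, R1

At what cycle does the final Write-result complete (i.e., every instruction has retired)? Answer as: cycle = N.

I1  is:1  ro:2  ex:7  wr:8
I2  is:9  ro:10  ex:15  wr:16  — WAW R2: wait I1 write@8
I3  is:17  ro:18  ex:23  wr:24  — struct: M0 busy until I2 writes@16
I4  is:18  ro:19  ex:24  wr:25
I5  is:26  ro:27  ex:32  wr:33  — struct: M1 busy until I4 writes@25
I6  is:27  ro:28  ex:30  wr:31
I7  is:28  ro:32  ex:37  wr:38  — RAW R1: wait I6 write@31

cycle = 38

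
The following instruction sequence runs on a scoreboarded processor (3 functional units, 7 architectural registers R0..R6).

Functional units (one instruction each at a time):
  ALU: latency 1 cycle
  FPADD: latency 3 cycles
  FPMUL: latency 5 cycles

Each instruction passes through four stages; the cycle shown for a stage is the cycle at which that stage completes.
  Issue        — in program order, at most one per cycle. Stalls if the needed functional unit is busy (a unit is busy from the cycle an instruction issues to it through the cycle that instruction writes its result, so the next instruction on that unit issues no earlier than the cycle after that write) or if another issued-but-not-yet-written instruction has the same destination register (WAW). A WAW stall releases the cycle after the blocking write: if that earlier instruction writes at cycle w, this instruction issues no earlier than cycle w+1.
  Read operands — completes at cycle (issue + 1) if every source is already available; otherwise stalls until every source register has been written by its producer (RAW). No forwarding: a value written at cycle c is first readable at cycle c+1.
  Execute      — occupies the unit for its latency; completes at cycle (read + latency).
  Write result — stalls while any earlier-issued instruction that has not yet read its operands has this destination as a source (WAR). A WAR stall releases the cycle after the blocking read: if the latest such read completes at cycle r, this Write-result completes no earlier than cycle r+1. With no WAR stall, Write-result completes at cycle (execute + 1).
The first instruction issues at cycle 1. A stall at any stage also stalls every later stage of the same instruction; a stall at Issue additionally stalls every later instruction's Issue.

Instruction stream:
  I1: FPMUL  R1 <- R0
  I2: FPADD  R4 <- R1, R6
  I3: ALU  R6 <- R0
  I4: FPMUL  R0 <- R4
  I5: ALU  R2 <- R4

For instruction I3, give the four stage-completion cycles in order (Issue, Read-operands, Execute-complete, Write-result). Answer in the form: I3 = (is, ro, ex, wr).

I3 = (3, 4, 5, 10)

[1] I1 dispatched to FPMUL
[2] I1 operands ready; I2 dispatched to FPADD
[3] I3 dispatched to ALU
[4] I3 operands ready
[5] I3 complete
[7] I1 complete
[8] R1←I1
[9] I2 operands ready; I4 dispatched to FPMUL
[10] R6←I3
[11] I5 dispatched to ALU
[12] I2 complete
[13] R4←I2
[14] I4 operands ready; I5 operands ready
[15] I5 complete
[16] R2←I5
[19] I4 complete
[20] R0←I4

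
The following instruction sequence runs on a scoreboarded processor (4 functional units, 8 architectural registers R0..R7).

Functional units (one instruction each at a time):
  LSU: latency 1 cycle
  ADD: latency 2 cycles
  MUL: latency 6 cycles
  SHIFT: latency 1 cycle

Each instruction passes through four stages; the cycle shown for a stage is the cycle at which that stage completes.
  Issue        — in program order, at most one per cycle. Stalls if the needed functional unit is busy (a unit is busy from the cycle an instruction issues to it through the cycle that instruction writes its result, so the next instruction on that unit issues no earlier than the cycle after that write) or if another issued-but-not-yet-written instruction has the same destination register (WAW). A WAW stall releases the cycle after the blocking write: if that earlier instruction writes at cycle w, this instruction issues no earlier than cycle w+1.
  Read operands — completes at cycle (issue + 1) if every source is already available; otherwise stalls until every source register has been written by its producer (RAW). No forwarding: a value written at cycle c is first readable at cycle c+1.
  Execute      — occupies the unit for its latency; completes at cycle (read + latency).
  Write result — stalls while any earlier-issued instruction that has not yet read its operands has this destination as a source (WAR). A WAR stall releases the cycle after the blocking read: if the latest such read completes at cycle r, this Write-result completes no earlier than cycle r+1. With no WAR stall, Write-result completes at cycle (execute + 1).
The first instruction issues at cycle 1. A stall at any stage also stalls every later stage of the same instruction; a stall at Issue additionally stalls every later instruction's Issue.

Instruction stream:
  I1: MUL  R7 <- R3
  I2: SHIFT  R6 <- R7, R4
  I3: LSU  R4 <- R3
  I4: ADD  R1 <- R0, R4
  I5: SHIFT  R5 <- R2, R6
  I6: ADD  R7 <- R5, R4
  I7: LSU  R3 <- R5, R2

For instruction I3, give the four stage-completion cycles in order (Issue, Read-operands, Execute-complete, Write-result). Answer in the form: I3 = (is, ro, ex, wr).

1) issue 1, read 2, done 8, write 9
2) issue 2, read 10, done 11, write 12  <RAW R7: wait I1 write@9>
3) issue 3, read 4, done 5, write 11  <WAR R4: wait I2 read@10>
4) issue 4, read 12, done 14, write 15  <RAW R4: wait I3 write@11>
5) issue 13, read 14, done 15, write 16  <struct: SHIFT busy until I2 writes@12>
6) issue 16, read 17, done 19, write 20  <struct: ADD busy until I4 writes@15>
7) issue 17, read 18, done 19, write 20

I3 = (3, 4, 5, 11)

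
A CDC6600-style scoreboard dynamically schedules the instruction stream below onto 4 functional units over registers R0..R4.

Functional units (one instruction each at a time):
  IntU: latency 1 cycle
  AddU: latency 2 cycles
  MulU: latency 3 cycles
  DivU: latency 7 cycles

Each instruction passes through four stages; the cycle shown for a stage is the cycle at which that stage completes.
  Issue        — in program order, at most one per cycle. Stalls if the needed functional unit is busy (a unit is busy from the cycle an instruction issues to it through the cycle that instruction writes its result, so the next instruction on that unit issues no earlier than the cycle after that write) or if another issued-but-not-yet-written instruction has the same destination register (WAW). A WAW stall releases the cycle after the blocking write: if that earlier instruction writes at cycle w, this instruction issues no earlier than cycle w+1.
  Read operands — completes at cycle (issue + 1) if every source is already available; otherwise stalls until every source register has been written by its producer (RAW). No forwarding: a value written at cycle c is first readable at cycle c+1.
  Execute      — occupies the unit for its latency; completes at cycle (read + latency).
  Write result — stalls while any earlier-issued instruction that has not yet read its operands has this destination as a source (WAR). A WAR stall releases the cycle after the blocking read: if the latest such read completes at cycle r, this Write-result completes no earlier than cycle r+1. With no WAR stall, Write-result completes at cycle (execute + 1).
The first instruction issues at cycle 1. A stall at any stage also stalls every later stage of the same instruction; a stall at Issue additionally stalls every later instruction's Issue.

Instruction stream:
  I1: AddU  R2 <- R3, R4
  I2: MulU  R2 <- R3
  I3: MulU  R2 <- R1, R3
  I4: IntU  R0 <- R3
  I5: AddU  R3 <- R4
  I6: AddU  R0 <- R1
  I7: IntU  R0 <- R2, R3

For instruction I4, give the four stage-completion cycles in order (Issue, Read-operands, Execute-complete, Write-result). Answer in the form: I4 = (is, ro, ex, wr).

I1 -> (1, 2, 4, 5)
I2 -> (6, 7, 10, 11)  // WAW R2: wait I1 write@5
I3 -> (12, 13, 16, 17)  // struct: MulU busy until I2 writes@11
I4 -> (13, 14, 15, 16)
I5 -> (14, 15, 17, 18)
I6 -> (19, 20, 22, 23)  // struct: AddU busy until I5 writes@18
I7 -> (24, 25, 26, 27)  // WAW R0: wait I6 write@23

I4 = (13, 14, 15, 16)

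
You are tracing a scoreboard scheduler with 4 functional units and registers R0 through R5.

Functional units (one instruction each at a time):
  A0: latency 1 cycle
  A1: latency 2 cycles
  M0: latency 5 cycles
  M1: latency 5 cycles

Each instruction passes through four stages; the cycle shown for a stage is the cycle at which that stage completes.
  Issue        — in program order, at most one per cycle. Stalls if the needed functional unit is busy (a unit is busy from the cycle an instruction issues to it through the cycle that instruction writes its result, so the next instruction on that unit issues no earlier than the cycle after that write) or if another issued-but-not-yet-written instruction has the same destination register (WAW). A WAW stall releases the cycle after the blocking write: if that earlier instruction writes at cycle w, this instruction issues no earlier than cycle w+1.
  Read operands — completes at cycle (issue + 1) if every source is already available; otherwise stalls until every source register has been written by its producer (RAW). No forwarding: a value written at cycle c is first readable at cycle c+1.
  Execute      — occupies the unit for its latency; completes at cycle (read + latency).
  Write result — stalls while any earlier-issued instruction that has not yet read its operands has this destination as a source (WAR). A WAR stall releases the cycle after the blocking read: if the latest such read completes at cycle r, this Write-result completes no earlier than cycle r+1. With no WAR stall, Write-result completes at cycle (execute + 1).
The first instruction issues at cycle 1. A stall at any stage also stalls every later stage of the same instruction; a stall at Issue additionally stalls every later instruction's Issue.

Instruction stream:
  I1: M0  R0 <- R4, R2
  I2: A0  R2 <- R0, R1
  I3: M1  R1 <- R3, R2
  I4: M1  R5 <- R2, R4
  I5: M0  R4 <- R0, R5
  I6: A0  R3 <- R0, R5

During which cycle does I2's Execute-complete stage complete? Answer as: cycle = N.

cycle = 10

cycle 1: issue I1 (M0)
cycle 2: I1 read-ops; issue I2 (A0)
cycle 3: issue I3 (M1)
cycle 7: I1 finished on M0
cycle 8: I1→R0
cycle 9: I2 read-ops
cycle 10: I2 finished on A0
cycle 11: I2→R2
cycle 12: I3 read-ops
cycle 17: I3 finished on M1
cycle 18: I3→R1
cycle 19: issue I4 (M1)
cycle 20: I4 read-ops; issue I5 (M0)
cycle 21: issue I6 (A0)
cycle 25: I4 finished on M1
cycle 26: I4→R5
cycle 27: I5 read-ops; I6 read-ops
cycle 28: I6 finished on A0
cycle 29: I6→R3
cycle 32: I5 finished on M0
cycle 33: I5→R4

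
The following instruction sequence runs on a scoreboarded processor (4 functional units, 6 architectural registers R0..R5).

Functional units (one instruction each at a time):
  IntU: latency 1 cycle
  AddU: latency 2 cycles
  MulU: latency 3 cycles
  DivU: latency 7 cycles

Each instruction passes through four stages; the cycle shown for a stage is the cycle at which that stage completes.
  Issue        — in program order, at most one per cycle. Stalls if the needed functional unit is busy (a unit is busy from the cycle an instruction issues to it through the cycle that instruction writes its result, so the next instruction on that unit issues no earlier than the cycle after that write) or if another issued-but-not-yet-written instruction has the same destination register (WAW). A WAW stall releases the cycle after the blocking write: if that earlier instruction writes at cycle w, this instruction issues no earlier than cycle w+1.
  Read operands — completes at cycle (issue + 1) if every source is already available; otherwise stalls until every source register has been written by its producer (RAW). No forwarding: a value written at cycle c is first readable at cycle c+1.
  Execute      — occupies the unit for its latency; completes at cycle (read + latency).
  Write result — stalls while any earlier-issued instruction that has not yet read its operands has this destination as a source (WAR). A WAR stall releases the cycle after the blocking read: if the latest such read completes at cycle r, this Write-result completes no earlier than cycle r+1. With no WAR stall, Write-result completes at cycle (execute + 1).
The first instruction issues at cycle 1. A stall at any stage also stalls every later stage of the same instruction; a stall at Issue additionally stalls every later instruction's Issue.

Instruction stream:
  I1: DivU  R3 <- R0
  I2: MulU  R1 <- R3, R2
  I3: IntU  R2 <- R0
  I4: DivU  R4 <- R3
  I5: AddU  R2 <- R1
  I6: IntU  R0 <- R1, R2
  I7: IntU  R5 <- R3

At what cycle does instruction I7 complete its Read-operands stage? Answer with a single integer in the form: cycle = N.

cycle = 24

c1: issue I1 (DivU)
c2: I1 read-ops; issue I2 (MulU)
c3: issue I3 (IntU)
c4: I3 read-ops
c5: I3 finished on IntU
c9: I1 finished on DivU
c10: I1→R3
c11: I2 read-ops; issue I4 (DivU)
c12: I3→R2; I4 read-ops
c13: issue I5 (AddU)
c14: I2 finished on MulU; issue I6 (IntU)
c15: I2→R1
c16: I5 read-ops
c18: I5 finished on AddU
c19: I4 finished on DivU; I5→R2
c20: I4→R4; I6 read-ops
c21: I6 finished on IntU
c22: I6→R0
c23: issue I7 (IntU)
c24: I7 read-ops
c25: I7 finished on IntU
c26: I7→R5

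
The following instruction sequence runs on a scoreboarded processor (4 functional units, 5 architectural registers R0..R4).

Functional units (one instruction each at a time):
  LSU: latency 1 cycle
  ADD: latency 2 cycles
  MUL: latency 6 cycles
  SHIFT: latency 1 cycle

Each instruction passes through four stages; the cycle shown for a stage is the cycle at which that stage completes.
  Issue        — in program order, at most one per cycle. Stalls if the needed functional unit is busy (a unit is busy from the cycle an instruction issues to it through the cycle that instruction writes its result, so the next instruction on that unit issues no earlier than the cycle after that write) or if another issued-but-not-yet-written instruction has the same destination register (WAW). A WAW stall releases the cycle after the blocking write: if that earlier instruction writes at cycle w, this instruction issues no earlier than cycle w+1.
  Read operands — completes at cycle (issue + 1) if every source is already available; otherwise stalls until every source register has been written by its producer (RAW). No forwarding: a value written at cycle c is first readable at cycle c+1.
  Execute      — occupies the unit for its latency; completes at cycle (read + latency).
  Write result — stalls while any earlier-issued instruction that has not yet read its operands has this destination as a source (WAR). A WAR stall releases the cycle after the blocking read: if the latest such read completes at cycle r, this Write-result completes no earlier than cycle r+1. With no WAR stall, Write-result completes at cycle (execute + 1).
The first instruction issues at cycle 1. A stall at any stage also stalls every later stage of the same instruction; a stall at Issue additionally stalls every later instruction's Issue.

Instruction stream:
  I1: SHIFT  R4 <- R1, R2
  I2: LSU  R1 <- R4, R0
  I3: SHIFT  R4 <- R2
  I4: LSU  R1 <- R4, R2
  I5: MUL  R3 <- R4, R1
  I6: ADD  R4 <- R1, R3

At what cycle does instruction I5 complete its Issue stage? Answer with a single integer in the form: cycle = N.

  I1 | 1 | 2 | 3 | 4
  I2 | 2 | 5 | 6 | 7   RAW R4: wait I1 write@4
  I3 | 5 | 6 | 7 | 8   struct: SHIFT busy until I1 writes@4
  I4 | 8 | 9 | 10 | 11   struct: LSU busy until I2 writes@7
  I5 | 9 | 12 | 18 | 19   RAW R1: wait I4 write@11
  I6 | 10 | 20 | 22 | 23   RAW R3: wait I5 write@19

cycle = 9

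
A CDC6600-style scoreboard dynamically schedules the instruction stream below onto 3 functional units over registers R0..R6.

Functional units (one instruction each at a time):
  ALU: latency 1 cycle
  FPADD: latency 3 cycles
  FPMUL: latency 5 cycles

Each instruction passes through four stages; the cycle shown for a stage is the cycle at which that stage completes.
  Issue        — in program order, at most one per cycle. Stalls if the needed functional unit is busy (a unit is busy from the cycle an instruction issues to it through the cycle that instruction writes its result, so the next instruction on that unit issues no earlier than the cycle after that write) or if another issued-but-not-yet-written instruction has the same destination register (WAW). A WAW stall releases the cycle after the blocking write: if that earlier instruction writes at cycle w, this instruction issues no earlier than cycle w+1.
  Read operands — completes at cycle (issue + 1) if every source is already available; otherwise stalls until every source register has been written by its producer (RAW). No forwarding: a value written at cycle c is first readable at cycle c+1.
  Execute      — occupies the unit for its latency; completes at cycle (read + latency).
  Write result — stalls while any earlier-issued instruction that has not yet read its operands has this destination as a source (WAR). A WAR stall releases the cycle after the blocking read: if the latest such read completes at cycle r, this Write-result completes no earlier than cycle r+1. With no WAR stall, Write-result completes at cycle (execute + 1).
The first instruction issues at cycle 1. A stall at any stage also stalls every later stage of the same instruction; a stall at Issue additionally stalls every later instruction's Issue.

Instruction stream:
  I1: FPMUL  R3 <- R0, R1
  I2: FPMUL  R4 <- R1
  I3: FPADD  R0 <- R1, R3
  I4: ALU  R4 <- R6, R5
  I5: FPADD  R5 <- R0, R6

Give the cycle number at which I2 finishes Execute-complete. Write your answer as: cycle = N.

cycle = 15

t=1  I1 dispatched to FPMUL
t=2  I1 operands ready
t=7  I1 complete
t=8  R3←I1
t=9  I2 dispatched to FPMUL
t=10  I2 operands ready, I3 dispatched to FPADD
t=11  I3 operands ready
t=14  I3 complete
t=15  I2 complete, R0←I3
t=16  R4←I2
t=17  I4 dispatched to ALU
t=18  I4 operands ready, I5 dispatched to FPADD
t=19  I4 complete, I5 operands ready
t=20  R4←I4
t=22  I5 complete
t=23  R5←I5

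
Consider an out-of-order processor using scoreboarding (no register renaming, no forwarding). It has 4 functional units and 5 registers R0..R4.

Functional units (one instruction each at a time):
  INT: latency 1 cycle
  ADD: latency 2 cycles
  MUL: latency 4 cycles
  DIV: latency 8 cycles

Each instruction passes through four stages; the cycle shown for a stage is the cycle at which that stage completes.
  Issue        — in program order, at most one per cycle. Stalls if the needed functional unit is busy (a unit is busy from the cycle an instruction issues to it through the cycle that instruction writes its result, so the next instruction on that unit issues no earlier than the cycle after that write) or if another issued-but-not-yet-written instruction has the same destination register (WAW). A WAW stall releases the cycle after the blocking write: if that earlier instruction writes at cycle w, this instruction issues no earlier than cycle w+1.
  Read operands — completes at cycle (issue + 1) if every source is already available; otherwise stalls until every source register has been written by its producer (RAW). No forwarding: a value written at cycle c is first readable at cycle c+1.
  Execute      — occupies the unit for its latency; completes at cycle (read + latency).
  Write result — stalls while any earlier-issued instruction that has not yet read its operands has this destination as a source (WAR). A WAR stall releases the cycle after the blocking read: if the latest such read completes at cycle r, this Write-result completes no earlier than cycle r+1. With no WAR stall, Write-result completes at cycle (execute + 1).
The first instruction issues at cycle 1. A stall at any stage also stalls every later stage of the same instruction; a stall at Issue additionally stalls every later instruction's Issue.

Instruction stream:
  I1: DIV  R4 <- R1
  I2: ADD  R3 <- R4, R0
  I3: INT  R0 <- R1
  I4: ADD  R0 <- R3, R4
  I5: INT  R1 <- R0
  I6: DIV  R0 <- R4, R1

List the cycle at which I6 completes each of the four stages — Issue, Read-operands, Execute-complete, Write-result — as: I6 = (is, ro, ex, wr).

I6 = (21, 24, 32, 33)

cycle 1: I1 dispatched to DIV
cycle 2: I1 operands ready · I2 dispatched to ADD
cycle 3: I3 dispatched to INT
cycle 4: I3 operands ready
cycle 5: I3 complete
cycle 10: I1 complete
cycle 11: R4←I1
cycle 12: I2 operands ready
cycle 13: R0←I3
cycle 14: I2 complete
cycle 15: R3←I2
cycle 16: I4 dispatched to ADD
cycle 17: I4 operands ready · I5 dispatched to INT
cycle 19: I4 complete
cycle 20: R0←I4
cycle 21: I5 operands ready · I6 dispatched to DIV
cycle 22: I5 complete
cycle 23: R1←I5
cycle 24: I6 operands ready
cycle 32: I6 complete
cycle 33: R0←I6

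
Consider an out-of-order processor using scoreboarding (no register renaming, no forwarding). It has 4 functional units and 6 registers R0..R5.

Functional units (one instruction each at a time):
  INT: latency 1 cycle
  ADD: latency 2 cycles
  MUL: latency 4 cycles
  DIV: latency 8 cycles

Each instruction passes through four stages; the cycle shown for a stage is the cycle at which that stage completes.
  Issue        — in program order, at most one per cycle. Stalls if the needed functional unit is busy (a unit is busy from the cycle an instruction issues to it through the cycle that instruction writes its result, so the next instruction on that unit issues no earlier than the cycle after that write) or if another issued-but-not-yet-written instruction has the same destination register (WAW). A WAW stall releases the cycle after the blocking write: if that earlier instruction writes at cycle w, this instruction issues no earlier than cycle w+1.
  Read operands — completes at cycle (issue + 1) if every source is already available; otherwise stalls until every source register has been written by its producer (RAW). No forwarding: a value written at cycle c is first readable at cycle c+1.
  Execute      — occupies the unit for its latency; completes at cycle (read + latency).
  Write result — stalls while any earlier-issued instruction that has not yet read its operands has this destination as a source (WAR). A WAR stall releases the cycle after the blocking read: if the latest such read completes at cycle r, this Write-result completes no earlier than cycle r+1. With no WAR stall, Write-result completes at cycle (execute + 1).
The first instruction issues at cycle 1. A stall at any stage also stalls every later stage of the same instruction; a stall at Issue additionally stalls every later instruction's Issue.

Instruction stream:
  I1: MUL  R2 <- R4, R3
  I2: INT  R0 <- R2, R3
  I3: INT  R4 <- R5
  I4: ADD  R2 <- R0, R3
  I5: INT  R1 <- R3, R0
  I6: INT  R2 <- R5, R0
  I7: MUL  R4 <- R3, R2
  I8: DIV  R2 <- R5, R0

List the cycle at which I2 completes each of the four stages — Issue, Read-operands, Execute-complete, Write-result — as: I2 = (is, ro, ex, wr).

I2 = (2, 8, 9, 10)

I1  is:1  ro:2  ex:6  wr:7
I2  is:2  ro:8  ex:9  wr:10  — RAW R2: wait I1 write@7
I3  is:11  ro:12  ex:13  wr:14  — struct: INT busy until I2 writes@10
I4  is:12  ro:13  ex:15  wr:16
I5  is:15  ro:16  ex:17  wr:18  — struct: INT busy until I3 writes@14
I6  is:19  ro:20  ex:21  wr:22  — struct: INT busy until I5 writes@18
I7  is:20  ro:23  ex:27  wr:28  — RAW R2: wait I6 write@22
I8  is:23  ro:24  ex:32  wr:33  — WAW R2: wait I6 write@22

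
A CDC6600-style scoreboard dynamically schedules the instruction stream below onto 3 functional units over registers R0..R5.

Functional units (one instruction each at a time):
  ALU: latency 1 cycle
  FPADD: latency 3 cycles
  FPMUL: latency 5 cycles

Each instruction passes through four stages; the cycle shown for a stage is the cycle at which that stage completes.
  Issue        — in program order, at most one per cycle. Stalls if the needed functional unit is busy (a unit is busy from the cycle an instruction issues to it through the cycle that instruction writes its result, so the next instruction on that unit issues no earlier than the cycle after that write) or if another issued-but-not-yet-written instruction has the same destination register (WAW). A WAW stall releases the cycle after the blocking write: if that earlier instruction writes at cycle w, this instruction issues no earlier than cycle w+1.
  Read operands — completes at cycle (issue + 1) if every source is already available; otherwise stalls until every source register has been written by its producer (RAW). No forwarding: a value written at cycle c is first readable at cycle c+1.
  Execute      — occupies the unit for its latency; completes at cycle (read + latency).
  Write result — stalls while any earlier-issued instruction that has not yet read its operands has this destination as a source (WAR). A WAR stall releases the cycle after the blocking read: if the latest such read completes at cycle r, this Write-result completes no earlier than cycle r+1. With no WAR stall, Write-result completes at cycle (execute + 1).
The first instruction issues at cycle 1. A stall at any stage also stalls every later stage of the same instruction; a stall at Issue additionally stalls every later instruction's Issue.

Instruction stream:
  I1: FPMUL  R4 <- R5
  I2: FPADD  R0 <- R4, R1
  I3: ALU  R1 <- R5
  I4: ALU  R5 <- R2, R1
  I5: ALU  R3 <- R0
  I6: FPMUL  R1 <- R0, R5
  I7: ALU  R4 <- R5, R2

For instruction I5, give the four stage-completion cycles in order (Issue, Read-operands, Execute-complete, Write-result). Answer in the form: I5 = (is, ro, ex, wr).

I5 = (15, 16, 17, 18)

[1] issue I1 (FPMUL)
[2] I1 read-ops · issue I2 (FPADD)
[3] issue I3 (ALU)
[4] I3 read-ops
[5] I3 finished on ALU
[7] I1 finished on FPMUL
[8] I1→R4
[9] I2 read-ops
[10] I3→R1
[11] issue I4 (ALU)
[12] I2 finished on FPADD · I4 read-ops
[13] I2→R0 · I4 finished on ALU
[14] I4→R5
[15] issue I5 (ALU)
[16] I5 read-ops · issue I6 (FPMUL)
[17] I5 finished on ALU · I6 read-ops
[18] I5→R3
[19] issue I7 (ALU)
[20] I7 read-ops
[21] I7 finished on ALU
[22] I6 finished on FPMUL · I7→R4
[23] I6→R1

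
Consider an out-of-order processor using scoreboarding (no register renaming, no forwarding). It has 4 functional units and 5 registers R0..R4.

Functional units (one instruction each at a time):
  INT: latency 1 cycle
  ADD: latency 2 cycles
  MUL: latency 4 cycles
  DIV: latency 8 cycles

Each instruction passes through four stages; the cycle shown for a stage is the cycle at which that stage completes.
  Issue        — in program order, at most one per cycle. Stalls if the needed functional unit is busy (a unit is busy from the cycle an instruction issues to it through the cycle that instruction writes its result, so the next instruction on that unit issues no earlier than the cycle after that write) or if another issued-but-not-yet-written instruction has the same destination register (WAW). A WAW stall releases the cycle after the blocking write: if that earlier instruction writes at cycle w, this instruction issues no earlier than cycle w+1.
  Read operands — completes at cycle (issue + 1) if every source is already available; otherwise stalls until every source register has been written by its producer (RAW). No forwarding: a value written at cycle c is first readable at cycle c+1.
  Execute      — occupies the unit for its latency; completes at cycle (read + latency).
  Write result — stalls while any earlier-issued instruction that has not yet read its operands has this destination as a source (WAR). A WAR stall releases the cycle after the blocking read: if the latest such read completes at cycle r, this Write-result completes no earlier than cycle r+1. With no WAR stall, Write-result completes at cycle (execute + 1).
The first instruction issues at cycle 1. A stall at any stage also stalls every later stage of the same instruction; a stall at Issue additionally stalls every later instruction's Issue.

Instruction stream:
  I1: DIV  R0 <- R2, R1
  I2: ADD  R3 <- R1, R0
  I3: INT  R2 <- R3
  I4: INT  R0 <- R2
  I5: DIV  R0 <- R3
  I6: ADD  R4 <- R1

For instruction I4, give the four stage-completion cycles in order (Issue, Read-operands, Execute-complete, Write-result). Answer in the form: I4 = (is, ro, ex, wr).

I4 = (19, 20, 21, 22)

[1] issue I1 (DIV)
[2] I1 read-ops · issue I2 (ADD)
[3] issue I3 (INT)
[10] I1 finished on DIV
[11] I1→R0
[12] I2 read-ops
[14] I2 finished on ADD
[15] I2→R3
[16] I3 read-ops
[17] I3 finished on INT
[18] I3→R2
[19] issue I4 (INT)
[20] I4 read-ops
[21] I4 finished on INT
[22] I4→R0
[23] issue I5 (DIV)
[24] I5 read-ops · issue I6 (ADD)
[25] I6 read-ops
[27] I6 finished on ADD
[28] I6→R4
[32] I5 finished on DIV
[33] I5→R0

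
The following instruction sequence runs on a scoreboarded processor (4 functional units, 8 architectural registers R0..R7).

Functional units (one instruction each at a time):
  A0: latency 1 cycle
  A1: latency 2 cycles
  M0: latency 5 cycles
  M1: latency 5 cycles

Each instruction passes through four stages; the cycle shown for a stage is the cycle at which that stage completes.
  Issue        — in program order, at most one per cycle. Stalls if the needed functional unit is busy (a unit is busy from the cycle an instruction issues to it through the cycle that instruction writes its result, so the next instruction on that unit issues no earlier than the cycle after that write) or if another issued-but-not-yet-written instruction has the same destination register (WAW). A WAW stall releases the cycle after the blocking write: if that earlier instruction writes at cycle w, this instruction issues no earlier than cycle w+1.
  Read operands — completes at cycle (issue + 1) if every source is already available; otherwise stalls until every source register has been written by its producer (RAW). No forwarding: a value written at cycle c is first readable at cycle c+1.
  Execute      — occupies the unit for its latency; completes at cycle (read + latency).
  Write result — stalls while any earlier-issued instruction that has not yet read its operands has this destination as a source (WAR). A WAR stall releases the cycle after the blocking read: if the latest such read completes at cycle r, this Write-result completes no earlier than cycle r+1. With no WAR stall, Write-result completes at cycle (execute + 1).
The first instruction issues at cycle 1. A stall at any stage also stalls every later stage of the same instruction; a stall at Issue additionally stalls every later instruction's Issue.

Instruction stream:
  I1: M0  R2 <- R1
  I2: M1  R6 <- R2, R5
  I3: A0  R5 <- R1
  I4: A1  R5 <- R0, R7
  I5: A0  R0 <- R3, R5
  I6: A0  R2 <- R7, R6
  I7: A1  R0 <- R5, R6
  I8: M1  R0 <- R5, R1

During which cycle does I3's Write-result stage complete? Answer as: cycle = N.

1) issue 1, read 2, done 7, write 8
2) issue 2, read 9, done 14, write 15  <RAW R2: wait I1 write@8>
3) issue 3, read 4, done 5, write 10  <WAR R5: wait I2 read@9>
4) issue 11, read 12, done 14, write 15  <WAW R5: wait I3 write@10>
5) issue 12, read 16, done 17, write 18  <RAW R5: wait I4 write@15>
6) issue 19, read 20, done 21, write 22  <struct: A0 busy until I5 writes@18>
7) issue 20, read 21, done 23, write 24
8) issue 25, read 26, done 31, write 32  <WAW R0: wait I7 write@24>

cycle = 10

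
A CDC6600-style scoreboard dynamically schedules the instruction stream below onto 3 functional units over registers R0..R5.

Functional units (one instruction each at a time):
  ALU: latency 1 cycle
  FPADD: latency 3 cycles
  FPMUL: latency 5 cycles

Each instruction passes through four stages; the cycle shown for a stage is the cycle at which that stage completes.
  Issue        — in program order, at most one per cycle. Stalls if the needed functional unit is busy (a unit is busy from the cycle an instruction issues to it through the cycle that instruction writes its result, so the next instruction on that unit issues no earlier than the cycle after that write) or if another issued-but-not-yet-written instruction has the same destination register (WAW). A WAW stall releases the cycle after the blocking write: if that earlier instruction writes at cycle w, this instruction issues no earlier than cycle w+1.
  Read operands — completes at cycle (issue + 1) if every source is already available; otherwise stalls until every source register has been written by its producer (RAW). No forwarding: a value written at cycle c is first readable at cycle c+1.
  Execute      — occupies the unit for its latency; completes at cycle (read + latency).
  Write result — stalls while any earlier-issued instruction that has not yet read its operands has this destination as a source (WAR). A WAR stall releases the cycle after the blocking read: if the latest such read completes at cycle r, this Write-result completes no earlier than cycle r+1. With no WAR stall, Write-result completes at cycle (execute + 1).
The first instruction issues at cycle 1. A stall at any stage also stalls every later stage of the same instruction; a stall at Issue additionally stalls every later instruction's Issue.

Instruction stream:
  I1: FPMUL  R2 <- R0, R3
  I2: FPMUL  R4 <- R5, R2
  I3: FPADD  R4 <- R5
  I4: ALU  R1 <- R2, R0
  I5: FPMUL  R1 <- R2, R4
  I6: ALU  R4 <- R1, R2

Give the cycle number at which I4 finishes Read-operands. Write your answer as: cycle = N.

cycle = 19

[1] I1→FPMUL
[2] I1 RO
[7] I1 EX
[8] I1 WR R2
[9] I2→FPMUL
[10] I2 RO
[15] I2 EX
[16] I2 WR R4
[17] I3→FPADD
[18] I3 RO · I4→ALU
[19] I4 RO
[20] I4 EX
[21] I3 EX · I4 WR R1
[22] I3 WR R4 · I5→FPMUL
[23] I5 RO · I6→ALU
[28] I5 EX
[29] I5 WR R1
[30] I6 RO
[31] I6 EX
[32] I6 WR R4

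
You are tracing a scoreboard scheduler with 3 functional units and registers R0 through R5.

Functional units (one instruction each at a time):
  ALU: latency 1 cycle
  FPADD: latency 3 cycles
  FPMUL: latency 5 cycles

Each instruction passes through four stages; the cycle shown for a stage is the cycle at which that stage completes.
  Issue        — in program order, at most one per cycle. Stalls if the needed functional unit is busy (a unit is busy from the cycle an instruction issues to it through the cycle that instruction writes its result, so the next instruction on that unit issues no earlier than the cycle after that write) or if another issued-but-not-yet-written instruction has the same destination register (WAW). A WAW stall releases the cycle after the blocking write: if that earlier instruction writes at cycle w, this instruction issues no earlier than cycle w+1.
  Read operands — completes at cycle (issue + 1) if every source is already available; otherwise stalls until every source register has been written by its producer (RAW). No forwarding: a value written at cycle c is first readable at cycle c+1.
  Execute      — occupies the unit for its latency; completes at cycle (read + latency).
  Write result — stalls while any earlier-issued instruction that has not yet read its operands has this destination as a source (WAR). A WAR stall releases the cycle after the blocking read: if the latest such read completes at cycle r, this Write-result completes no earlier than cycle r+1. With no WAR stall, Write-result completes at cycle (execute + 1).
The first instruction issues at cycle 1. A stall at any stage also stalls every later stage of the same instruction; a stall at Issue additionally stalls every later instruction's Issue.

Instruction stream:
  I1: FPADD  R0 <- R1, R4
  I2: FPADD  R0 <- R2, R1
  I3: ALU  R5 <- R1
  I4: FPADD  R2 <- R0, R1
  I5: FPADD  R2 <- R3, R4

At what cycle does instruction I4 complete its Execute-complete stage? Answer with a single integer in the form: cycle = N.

cycle = 17

c1: issue I1 (FPADD)
c2: I1 read-ops
c5: I1 finished on FPADD
c6: I1→R0
c7: issue I2 (FPADD)
c8: I2 read-ops; issue I3 (ALU)
c9: I3 read-ops
c10: I3 finished on ALU
c11: I2 finished on FPADD; I3→R5
c12: I2→R0
c13: issue I4 (FPADD)
c14: I4 read-ops
c17: I4 finished on FPADD
c18: I4→R2
c19: issue I5 (FPADD)
c20: I5 read-ops
c23: I5 finished on FPADD
c24: I5→R2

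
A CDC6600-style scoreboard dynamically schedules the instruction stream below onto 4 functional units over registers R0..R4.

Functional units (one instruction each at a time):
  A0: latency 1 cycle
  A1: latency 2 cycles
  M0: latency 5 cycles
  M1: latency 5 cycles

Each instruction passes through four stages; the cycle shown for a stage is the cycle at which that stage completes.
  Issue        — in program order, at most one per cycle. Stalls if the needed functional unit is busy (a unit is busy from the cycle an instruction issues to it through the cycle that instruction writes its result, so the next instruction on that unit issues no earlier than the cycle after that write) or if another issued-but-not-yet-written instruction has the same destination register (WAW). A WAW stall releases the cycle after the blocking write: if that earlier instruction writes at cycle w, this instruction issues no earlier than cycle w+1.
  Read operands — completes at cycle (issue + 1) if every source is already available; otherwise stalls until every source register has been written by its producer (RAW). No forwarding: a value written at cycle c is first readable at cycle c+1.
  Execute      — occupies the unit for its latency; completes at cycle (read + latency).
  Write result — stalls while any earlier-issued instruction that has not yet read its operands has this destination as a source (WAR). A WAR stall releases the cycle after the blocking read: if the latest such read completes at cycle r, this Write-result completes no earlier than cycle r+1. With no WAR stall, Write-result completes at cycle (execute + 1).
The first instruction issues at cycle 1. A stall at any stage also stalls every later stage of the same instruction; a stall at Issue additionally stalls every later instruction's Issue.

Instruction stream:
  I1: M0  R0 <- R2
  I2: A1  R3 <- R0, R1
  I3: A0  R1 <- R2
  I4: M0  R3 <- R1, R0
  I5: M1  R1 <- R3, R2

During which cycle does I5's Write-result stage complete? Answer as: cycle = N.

cycle = 27

c1: I1 issues→M0
c2: I1 reads; I2 issues→A1
c3: I3 issues→A0
c4: I3 reads
c5: I3 exec-done
c7: I1 exec-done
c8: I1 writes R0
c9: I2 reads
c10: I3 writes R1
c11: I2 exec-done
c12: I2 writes R3
c13: I4 issues→M0
c14: I4 reads; I5 issues→M1
c19: I4 exec-done
c20: I4 writes R3
c21: I5 reads
c26: I5 exec-done
c27: I5 writes R1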